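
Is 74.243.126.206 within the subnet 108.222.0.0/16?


Subnet network: 108.222.0.0
Test IP AND mask: 74.243.0.0
No, 74.243.126.206 is not in 108.222.0.0/16


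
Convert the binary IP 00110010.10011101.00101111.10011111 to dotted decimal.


00110010 = 50
10011101 = 157
00101111 = 47
10011111 = 159
IP: 50.157.47.159


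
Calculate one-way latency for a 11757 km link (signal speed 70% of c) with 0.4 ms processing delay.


Speed = 0.7 * 3e5 km/s = 210000 km/s
Propagation delay = 11757 / 210000 = 0.056 s = 55.9857 ms
Processing delay = 0.4 ms
Total one-way latency = 56.3857 ms


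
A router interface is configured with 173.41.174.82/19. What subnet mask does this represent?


/19 means 19 network bits, 13 host bits
Binary: 11111111111111111110000000000000
Mask: 255.255.224.0


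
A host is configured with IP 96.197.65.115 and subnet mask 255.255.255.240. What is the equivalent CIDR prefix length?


Binary: 11111111.11111111.11111111.11110000
Count leading 1s
Prefix: /28


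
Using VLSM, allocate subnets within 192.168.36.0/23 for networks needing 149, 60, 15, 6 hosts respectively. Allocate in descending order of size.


149 hosts -> /24 (254 usable): 192.168.36.0/24
60 hosts -> /26 (62 usable): 192.168.37.0/26
15 hosts -> /27 (30 usable): 192.168.37.64/27
6 hosts -> /29 (6 usable): 192.168.37.96/29
Allocation: 192.168.36.0/24 (149 hosts, 254 usable); 192.168.37.0/26 (60 hosts, 62 usable); 192.168.37.64/27 (15 hosts, 30 usable); 192.168.37.96/29 (6 hosts, 6 usable)


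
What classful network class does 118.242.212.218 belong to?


First octet: 118
Binary: 01110110
0xxxxxxx -> Class A (1-126)
Class A, default mask 255.0.0.0 (/8)


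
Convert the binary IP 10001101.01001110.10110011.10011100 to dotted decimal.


10001101 = 141
01001110 = 78
10110011 = 179
10011100 = 156
IP: 141.78.179.156


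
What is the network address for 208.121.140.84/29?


IP:   11010000.01111001.10001100.01010100
Mask: 11111111.11111111.11111111.11111000
AND operation:
Net:  11010000.01111001.10001100.01010000
Network: 208.121.140.80/29


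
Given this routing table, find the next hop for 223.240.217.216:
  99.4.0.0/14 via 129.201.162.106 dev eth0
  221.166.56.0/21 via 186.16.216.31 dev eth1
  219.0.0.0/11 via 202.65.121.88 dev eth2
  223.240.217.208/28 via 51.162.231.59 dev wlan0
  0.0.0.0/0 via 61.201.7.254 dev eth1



Longest prefix match for 223.240.217.216:
  /14 99.4.0.0: no
  /21 221.166.56.0: no
  /11 219.0.0.0: no
  /28 223.240.217.208: MATCH
  /0 0.0.0.0: MATCH
Selected: next-hop 51.162.231.59 via wlan0 (matched /28)


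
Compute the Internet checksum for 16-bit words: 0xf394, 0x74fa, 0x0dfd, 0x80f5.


Sum all words (with carry folding):
+ 0xf394 = 0xf394
+ 0x74fa = 0x688f
+ 0x0dfd = 0x768c
+ 0x80f5 = 0xf781
One's complement: ~0xf781
Checksum = 0x087e


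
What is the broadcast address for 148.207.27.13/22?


Network: 148.207.24.0/22
Host bits = 10
Set all host bits to 1:
Broadcast: 148.207.27.255


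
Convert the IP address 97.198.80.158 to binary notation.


97 = 01100001
198 = 11000110
80 = 01010000
158 = 10011110
Binary: 01100001.11000110.01010000.10011110


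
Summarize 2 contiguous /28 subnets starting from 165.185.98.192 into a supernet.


Original prefix: /28
Number of subnets: 2 = 2^1
New prefix = 28 - 1 = 27
Supernet: 165.185.98.192/27


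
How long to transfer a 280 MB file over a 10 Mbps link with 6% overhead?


Effective throughput = 10 * (1 - 6/100) = 9.4 Mbps
File size in Mb = 280 * 8 = 2240 Mb
Time = 2240 / 9.4
Time = 238.2979 seconds


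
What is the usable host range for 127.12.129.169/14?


Network: 127.12.0.0
Broadcast: 127.15.255.255
First usable = network + 1
Last usable = broadcast - 1
Range: 127.12.0.1 to 127.15.255.254


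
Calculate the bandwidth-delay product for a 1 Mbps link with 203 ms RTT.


BDP = bandwidth * RTT
= 1 Mbps * 203 ms
= 1 * 1e6 * 203 / 1000 bits
= 203000 bits
= 25375 bytes
= 24.7803 KB
BDP = 203000 bits (25375 bytes)


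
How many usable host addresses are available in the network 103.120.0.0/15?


Host bits = 32 - 15 = 17
Total addresses = 2^17 = 131072
Usable = total - 2 (network and broadcast)
Usable hosts: 131070


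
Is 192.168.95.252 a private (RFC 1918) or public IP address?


RFC 1918 private ranges:
  10.0.0.0/8 (10.0.0.0 - 10.255.255.255)
  172.16.0.0/12 (172.16.0.0 - 172.31.255.255)
  192.168.0.0/16 (192.168.0.0 - 192.168.255.255)
Private (in 192.168.0.0/16)


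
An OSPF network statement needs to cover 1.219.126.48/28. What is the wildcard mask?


Subnet mask: 255.255.255.240
Wildcard = 255.255.255.255 - subnet mask
255 - 255 = 0
255 - 255 = 0
255 - 255 = 0
255 - 240 = 15
Wildcard: 0.0.0.15


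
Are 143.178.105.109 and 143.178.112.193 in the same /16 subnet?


Mask: 255.255.0.0
143.178.105.109 AND mask = 143.178.0.0
143.178.112.193 AND mask = 143.178.0.0
Yes, same subnet (143.178.0.0)


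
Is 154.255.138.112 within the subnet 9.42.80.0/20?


Subnet network: 9.42.80.0
Test IP AND mask: 154.255.128.0
No, 154.255.138.112 is not in 9.42.80.0/20


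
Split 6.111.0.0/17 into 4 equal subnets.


New prefix = 17 + 2 = 19
Each subnet has 8192 addresses
  6.111.0.0/19
  6.111.32.0/19
  6.111.64.0/19
  6.111.96.0/19
Subnets: 6.111.0.0/19, 6.111.32.0/19, 6.111.64.0/19, 6.111.96.0/19


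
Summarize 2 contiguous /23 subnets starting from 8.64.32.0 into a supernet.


Original prefix: /23
Number of subnets: 2 = 2^1
New prefix = 23 - 1 = 22
Supernet: 8.64.32.0/22


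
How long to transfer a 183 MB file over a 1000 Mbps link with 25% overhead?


Effective throughput = 1000 * (1 - 25/100) = 750 Mbps
File size in Mb = 183 * 8 = 1464 Mb
Time = 1464 / 750
Time = 1.952 seconds


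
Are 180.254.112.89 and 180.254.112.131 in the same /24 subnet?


Mask: 255.255.255.0
180.254.112.89 AND mask = 180.254.112.0
180.254.112.131 AND mask = 180.254.112.0
Yes, same subnet (180.254.112.0)


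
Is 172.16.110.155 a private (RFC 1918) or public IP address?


RFC 1918 private ranges:
  10.0.0.0/8 (10.0.0.0 - 10.255.255.255)
  172.16.0.0/12 (172.16.0.0 - 172.31.255.255)
  192.168.0.0/16 (192.168.0.0 - 192.168.255.255)
Private (in 172.16.0.0/12)


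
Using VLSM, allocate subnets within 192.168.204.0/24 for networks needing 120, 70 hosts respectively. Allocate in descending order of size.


120 hosts -> /25 (126 usable): 192.168.204.0/25
70 hosts -> /25 (126 usable): 192.168.204.128/25
Allocation: 192.168.204.0/25 (120 hosts, 126 usable); 192.168.204.128/25 (70 hosts, 126 usable)


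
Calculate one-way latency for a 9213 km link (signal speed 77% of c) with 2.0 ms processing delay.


Speed = 0.77 * 3e5 km/s = 231000 km/s
Propagation delay = 9213 / 231000 = 0.0399 s = 39.8831 ms
Processing delay = 2.0 ms
Total one-way latency = 41.8831 ms


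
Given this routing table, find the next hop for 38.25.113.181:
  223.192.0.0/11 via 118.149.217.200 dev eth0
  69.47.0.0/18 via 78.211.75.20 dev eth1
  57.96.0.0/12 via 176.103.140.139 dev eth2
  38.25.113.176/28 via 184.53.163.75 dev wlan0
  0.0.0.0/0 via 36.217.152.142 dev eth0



Longest prefix match for 38.25.113.181:
  /11 223.192.0.0: no
  /18 69.47.0.0: no
  /12 57.96.0.0: no
  /28 38.25.113.176: MATCH
  /0 0.0.0.0: MATCH
Selected: next-hop 184.53.163.75 via wlan0 (matched /28)


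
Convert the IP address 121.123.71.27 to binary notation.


121 = 01111001
123 = 01111011
71 = 01000111
27 = 00011011
Binary: 01111001.01111011.01000111.00011011


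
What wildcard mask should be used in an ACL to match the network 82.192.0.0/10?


Subnet mask: 255.192.0.0
Wildcard = 255.255.255.255 - subnet mask
255 - 255 = 0
255 - 192 = 63
255 - 0 = 255
255 - 0 = 255
Wildcard: 0.63.255.255


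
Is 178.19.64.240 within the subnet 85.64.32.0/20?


Subnet network: 85.64.32.0
Test IP AND mask: 178.19.64.0
No, 178.19.64.240 is not in 85.64.32.0/20


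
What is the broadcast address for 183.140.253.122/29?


Network: 183.140.253.120/29
Host bits = 3
Set all host bits to 1:
Broadcast: 183.140.253.127


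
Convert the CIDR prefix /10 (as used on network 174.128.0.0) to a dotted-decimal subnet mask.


/10 means 10 network bits, 22 host bits
Binary: 11111111110000000000000000000000
Mask: 255.192.0.0


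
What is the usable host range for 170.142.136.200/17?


Network: 170.142.128.0
Broadcast: 170.142.255.255
First usable = network + 1
Last usable = broadcast - 1
Range: 170.142.128.1 to 170.142.255.254


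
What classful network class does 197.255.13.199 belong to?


First octet: 197
Binary: 11000101
110xxxxx -> Class C (192-223)
Class C, default mask 255.255.255.0 (/24)


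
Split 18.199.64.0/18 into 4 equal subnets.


New prefix = 18 + 2 = 20
Each subnet has 4096 addresses
  18.199.64.0/20
  18.199.80.0/20
  18.199.96.0/20
  18.199.112.0/20
Subnets: 18.199.64.0/20, 18.199.80.0/20, 18.199.96.0/20, 18.199.112.0/20


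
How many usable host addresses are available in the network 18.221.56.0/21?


Host bits = 32 - 21 = 11
Total addresses = 2^11 = 2048
Usable = total - 2 (network and broadcast)
Usable hosts: 2046


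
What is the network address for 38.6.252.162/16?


IP:   00100110.00000110.11111100.10100010
Mask: 11111111.11111111.00000000.00000000
AND operation:
Net:  00100110.00000110.00000000.00000000
Network: 38.6.0.0/16


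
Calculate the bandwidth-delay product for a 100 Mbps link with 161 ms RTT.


BDP = bandwidth * RTT
= 100 Mbps * 161 ms
= 100 * 1e6 * 161 / 1000 bits
= 16100000 bits
= 2012500 bytes
= 1965.332 KB
BDP = 16100000 bits (2012500 bytes)


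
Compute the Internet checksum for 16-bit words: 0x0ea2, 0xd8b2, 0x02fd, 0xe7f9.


Sum all words (with carry folding):
+ 0x0ea2 = 0x0ea2
+ 0xd8b2 = 0xe754
+ 0x02fd = 0xea51
+ 0xe7f9 = 0xd24b
One's complement: ~0xd24b
Checksum = 0x2db4


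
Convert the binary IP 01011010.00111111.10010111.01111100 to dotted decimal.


01011010 = 90
00111111 = 63
10010111 = 151
01111100 = 124
IP: 90.63.151.124


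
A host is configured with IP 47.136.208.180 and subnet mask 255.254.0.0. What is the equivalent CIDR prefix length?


Binary: 11111111.11111110.00000000.00000000
Count leading 1s
Prefix: /15


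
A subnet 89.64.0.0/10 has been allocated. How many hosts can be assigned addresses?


Host bits = 32 - 10 = 22
Total addresses = 2^22 = 4194304
Usable = total - 2 (network and broadcast)
Usable hosts: 4194302


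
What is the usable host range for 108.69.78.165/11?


Network: 108.64.0.0
Broadcast: 108.95.255.255
First usable = network + 1
Last usable = broadcast - 1
Range: 108.64.0.1 to 108.95.255.254


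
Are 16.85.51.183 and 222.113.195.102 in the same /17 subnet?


Mask: 255.255.128.0
16.85.51.183 AND mask = 16.85.0.0
222.113.195.102 AND mask = 222.113.128.0
No, different subnets (16.85.0.0 vs 222.113.128.0)


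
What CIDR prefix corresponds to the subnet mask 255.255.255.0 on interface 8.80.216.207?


Binary: 11111111.11111111.11111111.00000000
Count leading 1s
Prefix: /24


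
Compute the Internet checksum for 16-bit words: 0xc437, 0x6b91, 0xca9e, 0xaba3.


Sum all words (with carry folding):
+ 0xc437 = 0xc437
+ 0x6b91 = 0x2fc9
+ 0xca9e = 0xfa67
+ 0xaba3 = 0xa60b
One's complement: ~0xa60b
Checksum = 0x59f4


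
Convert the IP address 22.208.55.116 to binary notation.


22 = 00010110
208 = 11010000
55 = 00110111
116 = 01110100
Binary: 00010110.11010000.00110111.01110100


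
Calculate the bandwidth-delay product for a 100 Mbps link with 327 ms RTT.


BDP = bandwidth * RTT
= 100 Mbps * 327 ms
= 100 * 1e6 * 327 / 1000 bits
= 32700000 bits
= 4087500 bytes
= 3991.6992 KB
BDP = 32700000 bits (4087500 bytes)


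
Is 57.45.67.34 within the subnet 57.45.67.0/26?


Subnet network: 57.45.67.0
Test IP AND mask: 57.45.67.0
Yes, 57.45.67.34 is in 57.45.67.0/26


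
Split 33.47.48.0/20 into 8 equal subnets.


New prefix = 20 + 3 = 23
Each subnet has 512 addresses
  33.47.48.0/23
  33.47.50.0/23
  33.47.52.0/23
  33.47.54.0/23
  33.47.56.0/23
  33.47.58.0/23
  33.47.60.0/23
  33.47.62.0/23
Subnets: 33.47.48.0/23, 33.47.50.0/23, 33.47.52.0/23, 33.47.54.0/23, 33.47.56.0/23, 33.47.58.0/23, 33.47.60.0/23, 33.47.62.0/23


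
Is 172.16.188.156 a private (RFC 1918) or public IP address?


RFC 1918 private ranges:
  10.0.0.0/8 (10.0.0.0 - 10.255.255.255)
  172.16.0.0/12 (172.16.0.0 - 172.31.255.255)
  192.168.0.0/16 (192.168.0.0 - 192.168.255.255)
Private (in 172.16.0.0/12)


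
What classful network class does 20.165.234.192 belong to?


First octet: 20
Binary: 00010100
0xxxxxxx -> Class A (1-126)
Class A, default mask 255.0.0.0 (/8)


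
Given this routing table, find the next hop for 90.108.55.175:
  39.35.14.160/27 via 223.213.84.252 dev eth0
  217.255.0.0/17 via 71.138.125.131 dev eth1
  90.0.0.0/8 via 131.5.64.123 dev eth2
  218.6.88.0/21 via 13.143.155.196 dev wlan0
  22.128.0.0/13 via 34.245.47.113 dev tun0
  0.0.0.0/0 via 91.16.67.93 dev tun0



Longest prefix match for 90.108.55.175:
  /27 39.35.14.160: no
  /17 217.255.0.0: no
  /8 90.0.0.0: MATCH
  /21 218.6.88.0: no
  /13 22.128.0.0: no
  /0 0.0.0.0: MATCH
Selected: next-hop 131.5.64.123 via eth2 (matched /8)


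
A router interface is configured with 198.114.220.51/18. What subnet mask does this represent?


/18 means 18 network bits, 14 host bits
Binary: 11111111111111111100000000000000
Mask: 255.255.192.0


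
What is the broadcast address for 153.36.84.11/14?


Network: 153.36.0.0/14
Host bits = 18
Set all host bits to 1:
Broadcast: 153.39.255.255


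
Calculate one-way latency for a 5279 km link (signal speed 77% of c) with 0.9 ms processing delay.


Speed = 0.77 * 3e5 km/s = 231000 km/s
Propagation delay = 5279 / 231000 = 0.0229 s = 22.8528 ms
Processing delay = 0.9 ms
Total one-way latency = 23.7528 ms


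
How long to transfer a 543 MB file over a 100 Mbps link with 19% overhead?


Effective throughput = 100 * (1 - 19/100) = 81 Mbps
File size in Mb = 543 * 8 = 4344 Mb
Time = 4344 / 81
Time = 53.6296 seconds


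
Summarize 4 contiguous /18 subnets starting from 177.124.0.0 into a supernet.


Original prefix: /18
Number of subnets: 4 = 2^2
New prefix = 18 - 2 = 16
Supernet: 177.124.0.0/16


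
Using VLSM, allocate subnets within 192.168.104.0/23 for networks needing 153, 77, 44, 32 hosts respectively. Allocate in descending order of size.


153 hosts -> /24 (254 usable): 192.168.104.0/24
77 hosts -> /25 (126 usable): 192.168.105.0/25
44 hosts -> /26 (62 usable): 192.168.105.128/26
32 hosts -> /26 (62 usable): 192.168.105.192/26
Allocation: 192.168.104.0/24 (153 hosts, 254 usable); 192.168.105.0/25 (77 hosts, 126 usable); 192.168.105.128/26 (44 hosts, 62 usable); 192.168.105.192/26 (32 hosts, 62 usable)


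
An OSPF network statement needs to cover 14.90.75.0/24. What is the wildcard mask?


Subnet mask: 255.255.255.0
Wildcard = 255.255.255.255 - subnet mask
255 - 255 = 0
255 - 255 = 0
255 - 255 = 0
255 - 0 = 255
Wildcard: 0.0.0.255


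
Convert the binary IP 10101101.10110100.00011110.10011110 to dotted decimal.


10101101 = 173
10110100 = 180
00011110 = 30
10011110 = 158
IP: 173.180.30.158


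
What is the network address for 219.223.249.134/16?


IP:   11011011.11011111.11111001.10000110
Mask: 11111111.11111111.00000000.00000000
AND operation:
Net:  11011011.11011111.00000000.00000000
Network: 219.223.0.0/16


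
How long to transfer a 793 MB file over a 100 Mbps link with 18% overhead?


Effective throughput = 100 * (1 - 18/100) = 82 Mbps
File size in Mb = 793 * 8 = 6344 Mb
Time = 6344 / 82
Time = 77.3659 seconds


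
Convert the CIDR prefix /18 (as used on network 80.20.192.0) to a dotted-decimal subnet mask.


/18 means 18 network bits, 14 host bits
Binary: 11111111111111111100000000000000
Mask: 255.255.192.0


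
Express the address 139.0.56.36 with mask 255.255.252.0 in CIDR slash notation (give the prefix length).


Binary: 11111111.11111111.11111100.00000000
Count leading 1s
Prefix: /22


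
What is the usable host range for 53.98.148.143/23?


Network: 53.98.148.0
Broadcast: 53.98.149.255
First usable = network + 1
Last usable = broadcast - 1
Range: 53.98.148.1 to 53.98.149.254


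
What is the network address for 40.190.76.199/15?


IP:   00101000.10111110.01001100.11000111
Mask: 11111111.11111110.00000000.00000000
AND operation:
Net:  00101000.10111110.00000000.00000000
Network: 40.190.0.0/15


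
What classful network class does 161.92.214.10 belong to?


First octet: 161
Binary: 10100001
10xxxxxx -> Class B (128-191)
Class B, default mask 255.255.0.0 (/16)


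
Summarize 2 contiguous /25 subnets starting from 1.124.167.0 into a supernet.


Original prefix: /25
Number of subnets: 2 = 2^1
New prefix = 25 - 1 = 24
Supernet: 1.124.167.0/24


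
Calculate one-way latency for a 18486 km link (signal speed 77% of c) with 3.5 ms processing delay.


Speed = 0.77 * 3e5 km/s = 231000 km/s
Propagation delay = 18486 / 231000 = 0.08 s = 80.026 ms
Processing delay = 3.5 ms
Total one-way latency = 83.526 ms


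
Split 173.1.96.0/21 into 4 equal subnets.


New prefix = 21 + 2 = 23
Each subnet has 512 addresses
  173.1.96.0/23
  173.1.98.0/23
  173.1.100.0/23
  173.1.102.0/23
Subnets: 173.1.96.0/23, 173.1.98.0/23, 173.1.100.0/23, 173.1.102.0/23


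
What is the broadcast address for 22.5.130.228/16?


Network: 22.5.0.0/16
Host bits = 16
Set all host bits to 1:
Broadcast: 22.5.255.255


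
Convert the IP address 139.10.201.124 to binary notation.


139 = 10001011
10 = 00001010
201 = 11001001
124 = 01111100
Binary: 10001011.00001010.11001001.01111100


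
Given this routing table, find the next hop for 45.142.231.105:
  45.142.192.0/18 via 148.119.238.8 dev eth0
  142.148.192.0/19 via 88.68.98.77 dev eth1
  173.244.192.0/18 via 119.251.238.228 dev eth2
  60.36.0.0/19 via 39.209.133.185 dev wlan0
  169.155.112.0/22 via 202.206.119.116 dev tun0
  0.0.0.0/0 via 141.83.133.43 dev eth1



Longest prefix match for 45.142.231.105:
  /18 45.142.192.0: MATCH
  /19 142.148.192.0: no
  /18 173.244.192.0: no
  /19 60.36.0.0: no
  /22 169.155.112.0: no
  /0 0.0.0.0: MATCH
Selected: next-hop 148.119.238.8 via eth0 (matched /18)


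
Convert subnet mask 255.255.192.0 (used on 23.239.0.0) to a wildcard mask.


Subnet mask: 255.255.192.0
Wildcard = 255.255.255.255 - subnet mask
255 - 255 = 0
255 - 255 = 0
255 - 192 = 63
255 - 0 = 255
Wildcard: 0.0.63.255


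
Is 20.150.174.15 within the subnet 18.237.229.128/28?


Subnet network: 18.237.229.128
Test IP AND mask: 20.150.174.0
No, 20.150.174.15 is not in 18.237.229.128/28


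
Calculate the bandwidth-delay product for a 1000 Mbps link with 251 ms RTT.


BDP = bandwidth * RTT
= 1000 Mbps * 251 ms
= 1000 * 1e6 * 251 / 1000 bits
= 251000000 bits
= 31375000 bytes
= 30639.6484 KB
BDP = 251000000 bits (31375000 bytes)


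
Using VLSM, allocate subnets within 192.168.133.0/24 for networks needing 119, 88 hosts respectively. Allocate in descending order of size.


119 hosts -> /25 (126 usable): 192.168.133.0/25
88 hosts -> /25 (126 usable): 192.168.133.128/25
Allocation: 192.168.133.0/25 (119 hosts, 126 usable); 192.168.133.128/25 (88 hosts, 126 usable)


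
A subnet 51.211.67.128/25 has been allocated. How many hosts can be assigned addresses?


Host bits = 32 - 25 = 7
Total addresses = 2^7 = 128
Usable = total - 2 (network and broadcast)
Usable hosts: 126


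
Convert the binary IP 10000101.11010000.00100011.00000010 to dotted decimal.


10000101 = 133
11010000 = 208
00100011 = 35
00000010 = 2
IP: 133.208.35.2


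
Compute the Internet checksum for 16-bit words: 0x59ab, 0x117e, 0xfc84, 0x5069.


Sum all words (with carry folding):
+ 0x59ab = 0x59ab
+ 0x117e = 0x6b29
+ 0xfc84 = 0x67ae
+ 0x5069 = 0xb817
One's complement: ~0xb817
Checksum = 0x47e8


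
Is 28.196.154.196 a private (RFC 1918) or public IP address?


RFC 1918 private ranges:
  10.0.0.0/8 (10.0.0.0 - 10.255.255.255)
  172.16.0.0/12 (172.16.0.0 - 172.31.255.255)
  192.168.0.0/16 (192.168.0.0 - 192.168.255.255)
Public (not in any RFC 1918 range)


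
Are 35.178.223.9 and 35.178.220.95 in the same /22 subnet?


Mask: 255.255.252.0
35.178.223.9 AND mask = 35.178.220.0
35.178.220.95 AND mask = 35.178.220.0
Yes, same subnet (35.178.220.0)


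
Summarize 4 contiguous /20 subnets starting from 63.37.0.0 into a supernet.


Original prefix: /20
Number of subnets: 4 = 2^2
New prefix = 20 - 2 = 18
Supernet: 63.37.0.0/18


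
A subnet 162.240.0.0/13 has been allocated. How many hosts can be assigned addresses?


Host bits = 32 - 13 = 19
Total addresses = 2^19 = 524288
Usable = total - 2 (network and broadcast)
Usable hosts: 524286


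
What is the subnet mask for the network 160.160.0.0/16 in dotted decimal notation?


/16 means 16 network bits, 16 host bits
Binary: 11111111111111110000000000000000
Mask: 255.255.0.0


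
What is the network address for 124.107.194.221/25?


IP:   01111100.01101011.11000010.11011101
Mask: 11111111.11111111.11111111.10000000
AND operation:
Net:  01111100.01101011.11000010.10000000
Network: 124.107.194.128/25


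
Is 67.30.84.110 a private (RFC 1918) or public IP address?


RFC 1918 private ranges:
  10.0.0.0/8 (10.0.0.0 - 10.255.255.255)
  172.16.0.0/12 (172.16.0.0 - 172.31.255.255)
  192.168.0.0/16 (192.168.0.0 - 192.168.255.255)
Public (not in any RFC 1918 range)


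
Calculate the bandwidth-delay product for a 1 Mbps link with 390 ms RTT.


BDP = bandwidth * RTT
= 1 Mbps * 390 ms
= 1 * 1e6 * 390 / 1000 bits
= 390000 bits
= 48750 bytes
= 47.6074 KB
BDP = 390000 bits (48750 bytes)


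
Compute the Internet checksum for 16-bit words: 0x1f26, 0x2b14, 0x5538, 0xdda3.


Sum all words (with carry folding):
+ 0x1f26 = 0x1f26
+ 0x2b14 = 0x4a3a
+ 0x5538 = 0x9f72
+ 0xdda3 = 0x7d16
One's complement: ~0x7d16
Checksum = 0x82e9


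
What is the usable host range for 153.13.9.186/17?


Network: 153.13.0.0
Broadcast: 153.13.127.255
First usable = network + 1
Last usable = broadcast - 1
Range: 153.13.0.1 to 153.13.127.254


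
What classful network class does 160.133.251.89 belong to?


First octet: 160
Binary: 10100000
10xxxxxx -> Class B (128-191)
Class B, default mask 255.255.0.0 (/16)


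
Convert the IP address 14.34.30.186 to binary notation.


14 = 00001110
34 = 00100010
30 = 00011110
186 = 10111010
Binary: 00001110.00100010.00011110.10111010


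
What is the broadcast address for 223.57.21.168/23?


Network: 223.57.20.0/23
Host bits = 9
Set all host bits to 1:
Broadcast: 223.57.21.255


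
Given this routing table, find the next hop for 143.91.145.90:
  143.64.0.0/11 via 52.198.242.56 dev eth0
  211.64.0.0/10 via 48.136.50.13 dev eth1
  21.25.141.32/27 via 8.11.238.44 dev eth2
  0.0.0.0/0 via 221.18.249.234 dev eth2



Longest prefix match for 143.91.145.90:
  /11 143.64.0.0: MATCH
  /10 211.64.0.0: no
  /27 21.25.141.32: no
  /0 0.0.0.0: MATCH
Selected: next-hop 52.198.242.56 via eth0 (matched /11)


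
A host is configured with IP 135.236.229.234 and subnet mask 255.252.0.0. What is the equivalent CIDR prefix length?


Binary: 11111111.11111100.00000000.00000000
Count leading 1s
Prefix: /14


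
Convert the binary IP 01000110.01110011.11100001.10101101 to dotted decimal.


01000110 = 70
01110011 = 115
11100001 = 225
10101101 = 173
IP: 70.115.225.173


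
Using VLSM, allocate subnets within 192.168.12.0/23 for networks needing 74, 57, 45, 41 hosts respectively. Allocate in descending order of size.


74 hosts -> /25 (126 usable): 192.168.12.0/25
57 hosts -> /26 (62 usable): 192.168.12.128/26
45 hosts -> /26 (62 usable): 192.168.12.192/26
41 hosts -> /26 (62 usable): 192.168.13.0/26
Allocation: 192.168.12.0/25 (74 hosts, 126 usable); 192.168.12.128/26 (57 hosts, 62 usable); 192.168.12.192/26 (45 hosts, 62 usable); 192.168.13.0/26 (41 hosts, 62 usable)


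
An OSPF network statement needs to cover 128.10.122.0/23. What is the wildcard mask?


Subnet mask: 255.255.254.0
Wildcard = 255.255.255.255 - subnet mask
255 - 255 = 0
255 - 255 = 0
255 - 254 = 1
255 - 0 = 255
Wildcard: 0.0.1.255


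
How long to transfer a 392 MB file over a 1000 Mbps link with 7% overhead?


Effective throughput = 1000 * (1 - 7/100) = 930.0 Mbps
File size in Mb = 392 * 8 = 3136 Mb
Time = 3136 / 930.0
Time = 3.372 seconds


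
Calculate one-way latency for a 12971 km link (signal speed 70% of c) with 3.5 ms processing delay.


Speed = 0.7 * 3e5 km/s = 210000 km/s
Propagation delay = 12971 / 210000 = 0.0618 s = 61.7667 ms
Processing delay = 3.5 ms
Total one-way latency = 65.2667 ms


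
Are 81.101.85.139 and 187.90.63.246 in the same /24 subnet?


Mask: 255.255.255.0
81.101.85.139 AND mask = 81.101.85.0
187.90.63.246 AND mask = 187.90.63.0
No, different subnets (81.101.85.0 vs 187.90.63.0)


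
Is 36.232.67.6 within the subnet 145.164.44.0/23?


Subnet network: 145.164.44.0
Test IP AND mask: 36.232.66.0
No, 36.232.67.6 is not in 145.164.44.0/23


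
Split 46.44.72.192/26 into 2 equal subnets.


New prefix = 26 + 1 = 27
Each subnet has 32 addresses
  46.44.72.192/27
  46.44.72.224/27
Subnets: 46.44.72.192/27, 46.44.72.224/27


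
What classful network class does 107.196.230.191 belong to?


First octet: 107
Binary: 01101011
0xxxxxxx -> Class A (1-126)
Class A, default mask 255.0.0.0 (/8)


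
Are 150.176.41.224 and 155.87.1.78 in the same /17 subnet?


Mask: 255.255.128.0
150.176.41.224 AND mask = 150.176.0.0
155.87.1.78 AND mask = 155.87.0.0
No, different subnets (150.176.0.0 vs 155.87.0.0)


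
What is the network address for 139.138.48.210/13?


IP:   10001011.10001010.00110000.11010010
Mask: 11111111.11111000.00000000.00000000
AND operation:
Net:  10001011.10001000.00000000.00000000
Network: 139.136.0.0/13


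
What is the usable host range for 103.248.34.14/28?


Network: 103.248.34.0
Broadcast: 103.248.34.15
First usable = network + 1
Last usable = broadcast - 1
Range: 103.248.34.1 to 103.248.34.14


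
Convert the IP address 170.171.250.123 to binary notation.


170 = 10101010
171 = 10101011
250 = 11111010
123 = 01111011
Binary: 10101010.10101011.11111010.01111011


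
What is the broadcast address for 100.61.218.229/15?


Network: 100.60.0.0/15
Host bits = 17
Set all host bits to 1:
Broadcast: 100.61.255.255


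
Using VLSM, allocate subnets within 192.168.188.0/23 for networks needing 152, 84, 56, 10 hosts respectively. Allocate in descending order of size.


152 hosts -> /24 (254 usable): 192.168.188.0/24
84 hosts -> /25 (126 usable): 192.168.189.0/25
56 hosts -> /26 (62 usable): 192.168.189.128/26
10 hosts -> /28 (14 usable): 192.168.189.192/28
Allocation: 192.168.188.0/24 (152 hosts, 254 usable); 192.168.189.0/25 (84 hosts, 126 usable); 192.168.189.128/26 (56 hosts, 62 usable); 192.168.189.192/28 (10 hosts, 14 usable)


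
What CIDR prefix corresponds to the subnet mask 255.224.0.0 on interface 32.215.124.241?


Binary: 11111111.11100000.00000000.00000000
Count leading 1s
Prefix: /11


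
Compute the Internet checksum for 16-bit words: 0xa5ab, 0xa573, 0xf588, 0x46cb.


Sum all words (with carry folding):
+ 0xa5ab = 0xa5ab
+ 0xa573 = 0x4b1f
+ 0xf588 = 0x40a8
+ 0x46cb = 0x8773
One's complement: ~0x8773
Checksum = 0x788c


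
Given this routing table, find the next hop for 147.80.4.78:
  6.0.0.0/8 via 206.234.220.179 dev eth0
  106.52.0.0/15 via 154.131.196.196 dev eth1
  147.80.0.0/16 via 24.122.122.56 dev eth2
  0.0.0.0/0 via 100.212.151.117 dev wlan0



Longest prefix match for 147.80.4.78:
  /8 6.0.0.0: no
  /15 106.52.0.0: no
  /16 147.80.0.0: MATCH
  /0 0.0.0.0: MATCH
Selected: next-hop 24.122.122.56 via eth2 (matched /16)


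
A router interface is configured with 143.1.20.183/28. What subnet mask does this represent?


/28 means 28 network bits, 4 host bits
Binary: 11111111111111111111111111110000
Mask: 255.255.255.240


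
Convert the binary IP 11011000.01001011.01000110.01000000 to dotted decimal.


11011000 = 216
01001011 = 75
01000110 = 70
01000000 = 64
IP: 216.75.70.64


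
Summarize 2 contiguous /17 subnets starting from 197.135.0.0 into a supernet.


Original prefix: /17
Number of subnets: 2 = 2^1
New prefix = 17 - 1 = 16
Supernet: 197.135.0.0/16


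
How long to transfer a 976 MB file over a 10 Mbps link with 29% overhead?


Effective throughput = 10 * (1 - 29/100) = 7.1 Mbps
File size in Mb = 976 * 8 = 7808 Mb
Time = 7808 / 7.1
Time = 1099.7183 seconds


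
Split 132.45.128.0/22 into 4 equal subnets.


New prefix = 22 + 2 = 24
Each subnet has 256 addresses
  132.45.128.0/24
  132.45.129.0/24
  132.45.130.0/24
  132.45.131.0/24
Subnets: 132.45.128.0/24, 132.45.129.0/24, 132.45.130.0/24, 132.45.131.0/24


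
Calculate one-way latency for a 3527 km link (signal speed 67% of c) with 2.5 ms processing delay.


Speed = 0.67 * 3e5 km/s = 201000 km/s
Propagation delay = 3527 / 201000 = 0.0175 s = 17.5473 ms
Processing delay = 2.5 ms
Total one-way latency = 20.0473 ms


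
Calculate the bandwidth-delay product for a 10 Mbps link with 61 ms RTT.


BDP = bandwidth * RTT
= 10 Mbps * 61 ms
= 10 * 1e6 * 61 / 1000 bits
= 610000 bits
= 76250 bytes
= 74.4629 KB
BDP = 610000 bits (76250 bytes)


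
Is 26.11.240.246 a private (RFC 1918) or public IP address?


RFC 1918 private ranges:
  10.0.0.0/8 (10.0.0.0 - 10.255.255.255)
  172.16.0.0/12 (172.16.0.0 - 172.31.255.255)
  192.168.0.0/16 (192.168.0.0 - 192.168.255.255)
Public (not in any RFC 1918 range)


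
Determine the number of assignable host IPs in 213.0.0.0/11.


Host bits = 32 - 11 = 21
Total addresses = 2^21 = 2097152
Usable = total - 2 (network and broadcast)
Usable hosts: 2097150


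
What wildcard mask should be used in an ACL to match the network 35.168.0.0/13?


Subnet mask: 255.248.0.0
Wildcard = 255.255.255.255 - subnet mask
255 - 255 = 0
255 - 248 = 7
255 - 0 = 255
255 - 0 = 255
Wildcard: 0.7.255.255


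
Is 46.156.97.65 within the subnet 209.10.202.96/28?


Subnet network: 209.10.202.96
Test IP AND mask: 46.156.97.64
No, 46.156.97.65 is not in 209.10.202.96/28


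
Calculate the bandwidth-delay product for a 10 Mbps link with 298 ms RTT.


BDP = bandwidth * RTT
= 10 Mbps * 298 ms
= 10 * 1e6 * 298 / 1000 bits
= 2980000 bits
= 372500 bytes
= 363.7695 KB
BDP = 2980000 bits (372500 bytes)


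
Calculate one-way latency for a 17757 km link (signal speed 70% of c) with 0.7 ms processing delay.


Speed = 0.7 * 3e5 km/s = 210000 km/s
Propagation delay = 17757 / 210000 = 0.0846 s = 84.5571 ms
Processing delay = 0.7 ms
Total one-way latency = 85.2571 ms


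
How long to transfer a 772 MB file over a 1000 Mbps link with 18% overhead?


Effective throughput = 1000 * (1 - 18/100) = 820.0 Mbps
File size in Mb = 772 * 8 = 6176 Mb
Time = 6176 / 820.0
Time = 7.5317 seconds


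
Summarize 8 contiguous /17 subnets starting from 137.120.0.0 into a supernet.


Original prefix: /17
Number of subnets: 8 = 2^3
New prefix = 17 - 3 = 14
Supernet: 137.120.0.0/14


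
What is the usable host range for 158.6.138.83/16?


Network: 158.6.0.0
Broadcast: 158.6.255.255
First usable = network + 1
Last usable = broadcast - 1
Range: 158.6.0.1 to 158.6.255.254


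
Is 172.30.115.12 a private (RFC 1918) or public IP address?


RFC 1918 private ranges:
  10.0.0.0/8 (10.0.0.0 - 10.255.255.255)
  172.16.0.0/12 (172.16.0.0 - 172.31.255.255)
  192.168.0.0/16 (192.168.0.0 - 192.168.255.255)
Private (in 172.16.0.0/12)


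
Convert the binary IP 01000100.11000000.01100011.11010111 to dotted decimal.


01000100 = 68
11000000 = 192
01100011 = 99
11010111 = 215
IP: 68.192.99.215


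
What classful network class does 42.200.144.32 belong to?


First octet: 42
Binary: 00101010
0xxxxxxx -> Class A (1-126)
Class A, default mask 255.0.0.0 (/8)


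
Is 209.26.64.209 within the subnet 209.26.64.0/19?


Subnet network: 209.26.64.0
Test IP AND mask: 209.26.64.0
Yes, 209.26.64.209 is in 209.26.64.0/19


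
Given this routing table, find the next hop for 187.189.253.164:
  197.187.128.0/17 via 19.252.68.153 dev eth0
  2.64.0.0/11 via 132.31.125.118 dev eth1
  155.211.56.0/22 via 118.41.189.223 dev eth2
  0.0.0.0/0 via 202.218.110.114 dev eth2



Longest prefix match for 187.189.253.164:
  /17 197.187.128.0: no
  /11 2.64.0.0: no
  /22 155.211.56.0: no
  /0 0.0.0.0: MATCH
Selected: next-hop 202.218.110.114 via eth2 (matched /0)


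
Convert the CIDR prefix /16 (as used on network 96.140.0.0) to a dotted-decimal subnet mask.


/16 means 16 network bits, 16 host bits
Binary: 11111111111111110000000000000000
Mask: 255.255.0.0


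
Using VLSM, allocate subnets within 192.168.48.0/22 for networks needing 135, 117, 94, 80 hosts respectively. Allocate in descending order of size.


135 hosts -> /24 (254 usable): 192.168.48.0/24
117 hosts -> /25 (126 usable): 192.168.49.0/25
94 hosts -> /25 (126 usable): 192.168.49.128/25
80 hosts -> /25 (126 usable): 192.168.50.0/25
Allocation: 192.168.48.0/24 (135 hosts, 254 usable); 192.168.49.0/25 (117 hosts, 126 usable); 192.168.49.128/25 (94 hosts, 126 usable); 192.168.50.0/25 (80 hosts, 126 usable)


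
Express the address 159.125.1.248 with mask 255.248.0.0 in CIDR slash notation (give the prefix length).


Binary: 11111111.11111000.00000000.00000000
Count leading 1s
Prefix: /13


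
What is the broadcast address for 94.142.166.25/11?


Network: 94.128.0.0/11
Host bits = 21
Set all host bits to 1:
Broadcast: 94.159.255.255


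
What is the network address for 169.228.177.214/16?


IP:   10101001.11100100.10110001.11010110
Mask: 11111111.11111111.00000000.00000000
AND operation:
Net:  10101001.11100100.00000000.00000000
Network: 169.228.0.0/16


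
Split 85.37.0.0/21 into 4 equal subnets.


New prefix = 21 + 2 = 23
Each subnet has 512 addresses
  85.37.0.0/23
  85.37.2.0/23
  85.37.4.0/23
  85.37.6.0/23
Subnets: 85.37.0.0/23, 85.37.2.0/23, 85.37.4.0/23, 85.37.6.0/23


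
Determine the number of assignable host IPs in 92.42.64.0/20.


Host bits = 32 - 20 = 12
Total addresses = 2^12 = 4096
Usable = total - 2 (network and broadcast)
Usable hosts: 4094


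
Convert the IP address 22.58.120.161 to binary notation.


22 = 00010110
58 = 00111010
120 = 01111000
161 = 10100001
Binary: 00010110.00111010.01111000.10100001


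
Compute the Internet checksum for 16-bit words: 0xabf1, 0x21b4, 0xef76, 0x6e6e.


Sum all words (with carry folding):
+ 0xabf1 = 0xabf1
+ 0x21b4 = 0xcda5
+ 0xef76 = 0xbd1c
+ 0x6e6e = 0x2b8b
One's complement: ~0x2b8b
Checksum = 0xd474


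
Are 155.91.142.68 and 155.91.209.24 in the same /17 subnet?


Mask: 255.255.128.0
155.91.142.68 AND mask = 155.91.128.0
155.91.209.24 AND mask = 155.91.128.0
Yes, same subnet (155.91.128.0)


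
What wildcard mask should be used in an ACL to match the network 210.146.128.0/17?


Subnet mask: 255.255.128.0
Wildcard = 255.255.255.255 - subnet mask
255 - 255 = 0
255 - 255 = 0
255 - 128 = 127
255 - 0 = 255
Wildcard: 0.0.127.255


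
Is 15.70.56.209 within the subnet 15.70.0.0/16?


Subnet network: 15.70.0.0
Test IP AND mask: 15.70.0.0
Yes, 15.70.56.209 is in 15.70.0.0/16


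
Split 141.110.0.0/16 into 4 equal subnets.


New prefix = 16 + 2 = 18
Each subnet has 16384 addresses
  141.110.0.0/18
  141.110.64.0/18
  141.110.128.0/18
  141.110.192.0/18
Subnets: 141.110.0.0/18, 141.110.64.0/18, 141.110.128.0/18, 141.110.192.0/18


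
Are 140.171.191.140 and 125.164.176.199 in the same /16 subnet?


Mask: 255.255.0.0
140.171.191.140 AND mask = 140.171.0.0
125.164.176.199 AND mask = 125.164.0.0
No, different subnets (140.171.0.0 vs 125.164.0.0)


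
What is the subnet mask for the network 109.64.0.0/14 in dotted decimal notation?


/14 means 14 network bits, 18 host bits
Binary: 11111111111111000000000000000000
Mask: 255.252.0.0


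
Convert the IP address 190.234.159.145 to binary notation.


190 = 10111110
234 = 11101010
159 = 10011111
145 = 10010001
Binary: 10111110.11101010.10011111.10010001


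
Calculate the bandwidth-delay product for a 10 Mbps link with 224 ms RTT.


BDP = bandwidth * RTT
= 10 Mbps * 224 ms
= 10 * 1e6 * 224 / 1000 bits
= 2240000 bits
= 280000 bytes
= 273.4375 KB
BDP = 2240000 bits (280000 bytes)


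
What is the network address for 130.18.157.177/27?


IP:   10000010.00010010.10011101.10110001
Mask: 11111111.11111111.11111111.11100000
AND operation:
Net:  10000010.00010010.10011101.10100000
Network: 130.18.157.160/27


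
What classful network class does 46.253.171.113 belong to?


First octet: 46
Binary: 00101110
0xxxxxxx -> Class A (1-126)
Class A, default mask 255.0.0.0 (/8)


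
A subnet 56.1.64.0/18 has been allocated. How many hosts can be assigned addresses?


Host bits = 32 - 18 = 14
Total addresses = 2^14 = 16384
Usable = total - 2 (network and broadcast)
Usable hosts: 16382


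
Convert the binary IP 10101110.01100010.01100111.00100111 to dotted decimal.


10101110 = 174
01100010 = 98
01100111 = 103
00100111 = 39
IP: 174.98.103.39


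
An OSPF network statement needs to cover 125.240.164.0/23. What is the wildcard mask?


Subnet mask: 255.255.254.0
Wildcard = 255.255.255.255 - subnet mask
255 - 255 = 0
255 - 255 = 0
255 - 254 = 1
255 - 0 = 255
Wildcard: 0.0.1.255


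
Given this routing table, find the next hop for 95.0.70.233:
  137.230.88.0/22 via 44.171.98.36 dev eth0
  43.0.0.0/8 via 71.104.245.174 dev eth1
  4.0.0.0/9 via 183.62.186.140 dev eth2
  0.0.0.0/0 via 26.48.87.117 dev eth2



Longest prefix match for 95.0.70.233:
  /22 137.230.88.0: no
  /8 43.0.0.0: no
  /9 4.0.0.0: no
  /0 0.0.0.0: MATCH
Selected: next-hop 26.48.87.117 via eth2 (matched /0)


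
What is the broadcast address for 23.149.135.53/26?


Network: 23.149.135.0/26
Host bits = 6
Set all host bits to 1:
Broadcast: 23.149.135.63


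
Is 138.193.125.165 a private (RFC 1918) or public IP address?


RFC 1918 private ranges:
  10.0.0.0/8 (10.0.0.0 - 10.255.255.255)
  172.16.0.0/12 (172.16.0.0 - 172.31.255.255)
  192.168.0.0/16 (192.168.0.0 - 192.168.255.255)
Public (not in any RFC 1918 range)


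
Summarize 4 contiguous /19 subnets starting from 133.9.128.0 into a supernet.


Original prefix: /19
Number of subnets: 4 = 2^2
New prefix = 19 - 2 = 17
Supernet: 133.9.128.0/17


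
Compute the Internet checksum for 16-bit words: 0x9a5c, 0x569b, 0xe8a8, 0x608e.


Sum all words (with carry folding):
+ 0x9a5c = 0x9a5c
+ 0x569b = 0xf0f7
+ 0xe8a8 = 0xd9a0
+ 0x608e = 0x3a2f
One's complement: ~0x3a2f
Checksum = 0xc5d0


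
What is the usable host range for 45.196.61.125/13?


Network: 45.192.0.0
Broadcast: 45.199.255.255
First usable = network + 1
Last usable = broadcast - 1
Range: 45.192.0.1 to 45.199.255.254


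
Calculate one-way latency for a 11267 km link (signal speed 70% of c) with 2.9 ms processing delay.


Speed = 0.7 * 3e5 km/s = 210000 km/s
Propagation delay = 11267 / 210000 = 0.0537 s = 53.6524 ms
Processing delay = 2.9 ms
Total one-way latency = 56.5524 ms


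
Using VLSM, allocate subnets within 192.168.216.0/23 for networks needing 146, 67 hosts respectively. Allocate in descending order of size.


146 hosts -> /24 (254 usable): 192.168.216.0/24
67 hosts -> /25 (126 usable): 192.168.217.0/25
Allocation: 192.168.216.0/24 (146 hosts, 254 usable); 192.168.217.0/25 (67 hosts, 126 usable)


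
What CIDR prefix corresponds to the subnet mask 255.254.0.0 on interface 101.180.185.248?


Binary: 11111111.11111110.00000000.00000000
Count leading 1s
Prefix: /15


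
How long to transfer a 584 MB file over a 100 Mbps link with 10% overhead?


Effective throughput = 100 * (1 - 10/100) = 90 Mbps
File size in Mb = 584 * 8 = 4672 Mb
Time = 4672 / 90
Time = 51.9111 seconds
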